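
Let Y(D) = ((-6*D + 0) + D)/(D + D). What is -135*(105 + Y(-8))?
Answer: -27675/2 ≈ -13838.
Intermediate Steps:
Y(D) = -5/2 (Y(D) = (-6*D + D)/((2*D)) = (-5*D)*(1/(2*D)) = -5/2)
-135*(105 + Y(-8)) = -135*(105 - 5/2) = -135*205/2 = -27675/2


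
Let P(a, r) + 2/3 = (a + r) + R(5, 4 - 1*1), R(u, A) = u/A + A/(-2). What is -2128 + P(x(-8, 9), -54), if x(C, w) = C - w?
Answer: -4399/2 ≈ -2199.5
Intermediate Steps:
R(u, A) = -A/2 + u/A (R(u, A) = u/A + A*(-½) = u/A - A/2 = -A/2 + u/A)
P(a, r) = -½ + a + r (P(a, r) = -⅔ + ((a + r) + (-(4 - 1*1)/2 + 5/(4 - 1*1))) = -⅔ + ((a + r) + (-(4 - 1)/2 + 5/(4 - 1))) = -⅔ + ((a + r) + (-½*3 + 5/3)) = -⅔ + ((a + r) + (-3/2 + 5*(⅓))) = -⅔ + ((a + r) + (-3/2 + 5/3)) = -⅔ + ((a + r) + ⅙) = -⅔ + (⅙ + a + r) = -½ + a + r)
-2128 + P(x(-8, 9), -54) = -2128 + (-½ + (-8 - 1*9) - 54) = -2128 + (-½ + (-8 - 9) - 54) = -2128 + (-½ - 17 - 54) = -2128 - 143/2 = -4399/2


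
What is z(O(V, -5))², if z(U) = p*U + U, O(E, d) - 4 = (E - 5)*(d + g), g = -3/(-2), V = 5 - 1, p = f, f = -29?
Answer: 44100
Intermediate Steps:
p = -29
V = 4
g = 3/2 (g = -3*(-½) = 3/2 ≈ 1.5000)
O(E, d) = 4 + (-5 + E)*(3/2 + d) (O(E, d) = 4 + (E - 5)*(d + 3/2) = 4 + (-5 + E)*(3/2 + d))
z(U) = -28*U (z(U) = -29*U + U = -28*U)
z(O(V, -5))² = (-28*(-7/2 - 5*(-5) + (3/2)*4 + 4*(-5)))² = (-28*(-7/2 + 25 + 6 - 20))² = (-28*15/2)² = (-210)² = 44100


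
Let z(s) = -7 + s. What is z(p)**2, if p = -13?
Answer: 400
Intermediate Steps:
z(p)**2 = (-7 - 13)**2 = (-20)**2 = 400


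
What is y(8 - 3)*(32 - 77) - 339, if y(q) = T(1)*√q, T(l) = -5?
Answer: -339 + 225*√5 ≈ 164.12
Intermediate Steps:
y(q) = -5*√q
y(8 - 3)*(32 - 77) - 339 = (-5*√(8 - 3))*(32 - 77) - 339 = -5*√5*(-45) - 339 = 225*√5 - 339 = -339 + 225*√5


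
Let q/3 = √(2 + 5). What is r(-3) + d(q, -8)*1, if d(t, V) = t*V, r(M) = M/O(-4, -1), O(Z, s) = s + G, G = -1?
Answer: 3/2 - 24*√7 ≈ -61.998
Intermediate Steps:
O(Z, s) = -1 + s (O(Z, s) = s - 1 = -1 + s)
q = 3*√7 (q = 3*√(2 + 5) = 3*√7 ≈ 7.9373)
r(M) = -M/2 (r(M) = M/(-1 - 1) = M/(-2) = M*(-½) = -M/2)
d(t, V) = V*t
r(-3) + d(q, -8)*1 = -½*(-3) - 24*√7*1 = 3/2 - 24*√7*1 = 3/2 - 24*√7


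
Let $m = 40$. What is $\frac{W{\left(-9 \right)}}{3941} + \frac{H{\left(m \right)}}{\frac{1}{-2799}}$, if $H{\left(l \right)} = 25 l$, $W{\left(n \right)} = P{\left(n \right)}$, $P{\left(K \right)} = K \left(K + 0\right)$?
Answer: $- \frac{11030858919}{3941} \approx -2.799 \cdot 10^{6}$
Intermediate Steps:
$P{\left(K \right)} = K^{2}$ ($P{\left(K \right)} = K K = K^{2}$)
$W{\left(n \right)} = n^{2}$
$\frac{W{\left(-9 \right)}}{3941} + \frac{H{\left(m \right)}}{\frac{1}{-2799}} = \frac{\left(-9\right)^{2}}{3941} + \frac{25 \cdot 40}{\frac{1}{-2799}} = 81 \cdot \frac{1}{3941} + \frac{1000}{- \frac{1}{2799}} = \frac{81}{3941} + 1000 \left(-2799\right) = \frac{81}{3941} - 2799000 = - \frac{11030858919}{3941}$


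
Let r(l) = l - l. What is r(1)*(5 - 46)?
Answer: 0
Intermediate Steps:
r(l) = 0
r(1)*(5 - 46) = 0*(5 - 46) = 0*(-41) = 0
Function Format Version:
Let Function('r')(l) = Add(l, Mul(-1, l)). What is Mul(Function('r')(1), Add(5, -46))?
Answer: 0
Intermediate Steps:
Function('r')(l) = 0
Mul(Function('r')(1), Add(5, -46)) = Mul(0, Add(5, -46)) = Mul(0, -41) = 0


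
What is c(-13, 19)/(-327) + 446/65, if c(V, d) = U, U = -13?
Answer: 146687/21255 ≈ 6.9013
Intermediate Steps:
c(V, d) = -13
c(-13, 19)/(-327) + 446/65 = -13/(-327) + 446/65 = -13*(-1/327) + 446*(1/65) = 13/327 + 446/65 = 146687/21255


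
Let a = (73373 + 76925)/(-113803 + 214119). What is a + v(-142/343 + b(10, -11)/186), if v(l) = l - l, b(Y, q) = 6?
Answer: 75149/50158 ≈ 1.4982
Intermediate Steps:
v(l) = 0
a = 75149/50158 (a = 150298/100316 = 150298*(1/100316) = 75149/50158 ≈ 1.4982)
a + v(-142/343 + b(10, -11)/186) = 75149/50158 + 0 = 75149/50158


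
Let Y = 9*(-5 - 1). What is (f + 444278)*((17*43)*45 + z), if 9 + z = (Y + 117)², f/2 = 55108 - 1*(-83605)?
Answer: 26598400920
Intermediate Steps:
Y = -54 (Y = 9*(-6) = -54)
f = 277426 (f = 2*(55108 - 1*(-83605)) = 2*(55108 + 83605) = 2*138713 = 277426)
z = 3960 (z = -9 + (-54 + 117)² = -9 + 63² = -9 + 3969 = 3960)
(f + 444278)*((17*43)*45 + z) = (277426 + 444278)*((17*43)*45 + 3960) = 721704*(731*45 + 3960) = 721704*(32895 + 3960) = 721704*36855 = 26598400920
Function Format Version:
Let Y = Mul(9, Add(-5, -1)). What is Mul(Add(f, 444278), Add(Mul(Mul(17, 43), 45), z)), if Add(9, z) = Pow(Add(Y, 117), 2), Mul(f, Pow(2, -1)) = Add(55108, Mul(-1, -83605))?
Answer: 26598400920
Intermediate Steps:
Y = -54 (Y = Mul(9, -6) = -54)
f = 277426 (f = Mul(2, Add(55108, Mul(-1, -83605))) = Mul(2, Add(55108, 83605)) = Mul(2, 138713) = 277426)
z = 3960 (z = Add(-9, Pow(Add(-54, 117), 2)) = Add(-9, Pow(63, 2)) = Add(-9, 3969) = 3960)
Mul(Add(f, 444278), Add(Mul(Mul(17, 43), 45), z)) = Mul(Add(277426, 444278), Add(Mul(Mul(17, 43), 45), 3960)) = Mul(721704, Add(Mul(731, 45), 3960)) = Mul(721704, Add(32895, 3960)) = Mul(721704, 36855) = 26598400920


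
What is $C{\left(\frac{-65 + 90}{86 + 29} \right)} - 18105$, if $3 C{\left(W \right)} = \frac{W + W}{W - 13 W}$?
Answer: $- \frac{325891}{18} \approx -18105.0$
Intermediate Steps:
$C{\left(W \right)} = - \frac{1}{18}$ ($C{\left(W \right)} = \frac{\left(W + W\right) \frac{1}{W - 13 W}}{3} = \frac{2 W \frac{1}{\left(-12\right) W}}{3} = \frac{2 W \left(- \frac{1}{12 W}\right)}{3} = \frac{1}{3} \left(- \frac{1}{6}\right) = - \frac{1}{18}$)
$C{\left(\frac{-65 + 90}{86 + 29} \right)} - 18105 = - \frac{1}{18} - 18105 = - \frac{325891}{18}$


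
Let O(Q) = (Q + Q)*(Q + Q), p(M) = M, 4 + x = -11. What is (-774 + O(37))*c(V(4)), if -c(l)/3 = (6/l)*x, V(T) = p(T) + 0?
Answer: 317385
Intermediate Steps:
x = -15 (x = -4 - 11 = -15)
V(T) = T (V(T) = T + 0 = T)
O(Q) = 4*Q² (O(Q) = (2*Q)*(2*Q) = 4*Q²)
c(l) = 270/l (c(l) = -3*6/l*(-15) = -(-270)/l = 270/l)
(-774 + O(37))*c(V(4)) = (-774 + 4*37²)*(270/4) = (-774 + 4*1369)*(270*(¼)) = (-774 + 5476)*(135/2) = 4702*(135/2) = 317385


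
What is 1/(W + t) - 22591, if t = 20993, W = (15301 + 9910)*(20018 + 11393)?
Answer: -17890348622973/791923714 ≈ -22591.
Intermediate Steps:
W = 791902721 (W = 25211*31411 = 791902721)
1/(W + t) - 22591 = 1/(791902721 + 20993) - 22591 = 1/791923714 - 22591 = -17890348622973/791923714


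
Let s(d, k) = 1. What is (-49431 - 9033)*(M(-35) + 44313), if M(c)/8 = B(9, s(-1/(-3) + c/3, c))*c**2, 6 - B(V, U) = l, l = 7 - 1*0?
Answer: -2017768032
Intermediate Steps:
l = 7 (l = 7 + 0 = 7)
B(V, U) = -1 (B(V, U) = 6 - 1*7 = 6 - 7 = -1)
M(c) = -8*c**2 (M(c) = 8*(-c**2) = -8*c**2)
(-49431 - 9033)*(M(-35) + 44313) = (-49431 - 9033)*(-8*(-35)**2 + 44313) = -58464*(-8*1225 + 44313) = -58464*(-9800 + 44313) = -58464*34513 = -2017768032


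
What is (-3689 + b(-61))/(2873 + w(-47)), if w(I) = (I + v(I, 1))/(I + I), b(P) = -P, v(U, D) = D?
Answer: -85258/67527 ≈ -1.2626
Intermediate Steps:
w(I) = (1 + I)/(2*I) (w(I) = (I + 1)/(I + I) = (1 + I)/((2*I)) = (1/(2*I))*(1 + I) = (1 + I)/(2*I))
(-3689 + b(-61))/(2873 + w(-47)) = (-3689 - 1*(-61))/(2873 + (1/2)*(1 - 47)/(-47)) = (-3689 + 61)/(2873 + (1/2)*(-1/47)*(-46)) = -3628/(2873 + 23/47) = -3628/135054/47 = -3628*47/135054 = -85258/67527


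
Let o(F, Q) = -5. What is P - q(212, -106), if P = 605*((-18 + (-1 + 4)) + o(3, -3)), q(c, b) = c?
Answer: -12312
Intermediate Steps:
P = -12100 (P = 605*((-18 + (-1 + 4)) - 5) = 605*((-18 + 3) - 5) = 605*(-15 - 5) = 605*(-20) = -12100)
P - q(212, -106) = -12100 - 1*212 = -12100 - 212 = -12312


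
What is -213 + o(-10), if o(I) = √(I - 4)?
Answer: -213 + I*√14 ≈ -213.0 + 3.7417*I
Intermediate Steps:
o(I) = √(-4 + I)
-213 + o(-10) = -213 + √(-4 - 10) = -213 + √(-14) = -213 + I*√14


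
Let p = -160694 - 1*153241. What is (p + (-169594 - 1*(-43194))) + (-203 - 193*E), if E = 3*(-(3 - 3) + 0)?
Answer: -440538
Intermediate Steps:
E = 0 (E = 3*(-1*0 + 0) = 3*(0 + 0) = 3*0 = 0)
p = -313935 (p = -160694 - 153241 = -313935)
(p + (-169594 - 1*(-43194))) + (-203 - 193*E) = (-313935 + (-169594 - 1*(-43194))) + (-203 - 193*0) = (-313935 + (-169594 + 43194)) + (-203 + 0) = (-313935 - 126400) - 203 = -440335 - 203 = -440538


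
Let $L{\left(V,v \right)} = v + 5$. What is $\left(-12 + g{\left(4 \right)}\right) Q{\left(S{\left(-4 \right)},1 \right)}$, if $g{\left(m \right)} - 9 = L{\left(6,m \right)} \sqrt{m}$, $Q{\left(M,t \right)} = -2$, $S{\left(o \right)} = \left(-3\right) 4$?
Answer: $-30$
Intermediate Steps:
$L{\left(V,v \right)} = 5 + v$
$S{\left(o \right)} = -12$
$g{\left(m \right)} = 9 + \sqrt{m} \left(5 + m\right)$ ($g{\left(m \right)} = 9 + \left(5 + m\right) \sqrt{m} = 9 + \sqrt{m} \left(5 + m\right)$)
$\left(-12 + g{\left(4 \right)}\right) Q{\left(S{\left(-4 \right)},1 \right)} = \left(-12 + \left(9 + \sqrt{4} \left(5 + 4\right)\right)\right) \left(-2\right) = \left(-12 + \left(9 + 2 \cdot 9\right)\right) \left(-2\right) = \left(-12 + \left(9 + 18\right)\right) \left(-2\right) = \left(-12 + 27\right) \left(-2\right) = 15 \left(-2\right) = -30$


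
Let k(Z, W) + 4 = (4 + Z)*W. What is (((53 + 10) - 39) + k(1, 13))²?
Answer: 7225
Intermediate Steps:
k(Z, W) = -4 + W*(4 + Z) (k(Z, W) = -4 + (4 + Z)*W = -4 + W*(4 + Z))
(((53 + 10) - 39) + k(1, 13))² = (((53 + 10) - 39) + (-4 + 4*13 + 13*1))² = ((63 - 39) + (-4 + 52 + 13))² = (24 + 61)² = 85² = 7225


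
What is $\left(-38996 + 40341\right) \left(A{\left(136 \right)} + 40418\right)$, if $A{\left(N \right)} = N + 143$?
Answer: $54737465$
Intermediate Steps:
$A{\left(N \right)} = 143 + N$
$\left(-38996 + 40341\right) \left(A{\left(136 \right)} + 40418\right) = \left(-38996 + 40341\right) \left(\left(143 + 136\right) + 40418\right) = 1345 \left(279 + 40418\right) = 1345 \cdot 40697 = 54737465$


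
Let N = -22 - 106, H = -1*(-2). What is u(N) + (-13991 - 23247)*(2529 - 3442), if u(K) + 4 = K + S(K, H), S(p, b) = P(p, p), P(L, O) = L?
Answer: 33998034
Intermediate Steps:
H = 2
N = -128
S(p, b) = p
u(K) = -4 + 2*K (u(K) = -4 + (K + K) = -4 + 2*K)
u(N) + (-13991 - 23247)*(2529 - 3442) = (-4 + 2*(-128)) + (-13991 - 23247)*(2529 - 3442) = (-4 - 256) - 37238*(-913) = -260 + 33998294 = 33998034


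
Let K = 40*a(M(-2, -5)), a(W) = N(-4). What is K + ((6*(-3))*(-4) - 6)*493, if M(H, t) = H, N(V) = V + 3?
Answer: 32498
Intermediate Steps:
N(V) = 3 + V
a(W) = -1 (a(W) = 3 - 4 = -1)
K = -40 (K = 40*(-1) = -40)
K + ((6*(-3))*(-4) - 6)*493 = -40 + ((6*(-3))*(-4) - 6)*493 = -40 + (-18*(-4) - 6)*493 = -40 + (72 - 6)*493 = -40 + 66*493 = -40 + 32538 = 32498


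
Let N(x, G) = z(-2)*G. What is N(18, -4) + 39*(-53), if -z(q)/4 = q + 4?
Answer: -2035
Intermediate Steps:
z(q) = -16 - 4*q (z(q) = -4*(q + 4) = -4*(4 + q) = -16 - 4*q)
N(x, G) = -8*G (N(x, G) = (-16 - 4*(-2))*G = (-16 + 8)*G = -8*G)
N(18, -4) + 39*(-53) = -8*(-4) + 39*(-53) = 32 - 2067 = -2035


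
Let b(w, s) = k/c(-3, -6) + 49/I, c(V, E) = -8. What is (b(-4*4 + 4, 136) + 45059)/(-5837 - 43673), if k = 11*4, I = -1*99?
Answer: -1784099/1960596 ≈ -0.90998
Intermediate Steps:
I = -99
k = 44
b(w, s) = -1187/198 (b(w, s) = 44/(-8) + 49/(-99) = 44*(-⅛) + 49*(-1/99) = -11/2 - 49/99 = -1187/198)
(b(-4*4 + 4, 136) + 45059)/(-5837 - 43673) = (-1187/198 + 45059)/(-5837 - 43673) = (8920495/198)/(-49510) = (8920495/198)*(-1/49510) = -1784099/1960596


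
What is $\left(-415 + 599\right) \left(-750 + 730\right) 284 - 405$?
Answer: $-1045525$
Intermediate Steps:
$\left(-415 + 599\right) \left(-750 + 730\right) 284 - 405 = 184 \left(-20\right) 284 - 405 = \left(-3680\right) 284 - 405 = -1045120 - 405 = -1045525$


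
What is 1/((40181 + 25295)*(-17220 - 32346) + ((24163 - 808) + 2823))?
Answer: -1/3245357238 ≈ -3.0813e-10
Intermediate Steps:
1/((40181 + 25295)*(-17220 - 32346) + ((24163 - 808) + 2823)) = 1/(65476*(-49566) + (23355 + 2823)) = 1/(-3245383416 + 26178) = 1/(-3245357238) = -1/3245357238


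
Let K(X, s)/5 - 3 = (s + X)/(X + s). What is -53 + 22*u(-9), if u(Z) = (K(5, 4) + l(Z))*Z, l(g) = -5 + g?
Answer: -1241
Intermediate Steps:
K(X, s) = 20 (K(X, s) = 15 + 5*((s + X)/(X + s)) = 15 + 5*((X + s)/(X + s)) = 15 + 5*1 = 15 + 5 = 20)
u(Z) = Z*(15 + Z) (u(Z) = (20 + (-5 + Z))*Z = (15 + Z)*Z = Z*(15 + Z))
-53 + 22*u(-9) = -53 + 22*(-9*(15 - 9)) = -53 + 22*(-9*6) = -53 + 22*(-54) = -53 - 1188 = -1241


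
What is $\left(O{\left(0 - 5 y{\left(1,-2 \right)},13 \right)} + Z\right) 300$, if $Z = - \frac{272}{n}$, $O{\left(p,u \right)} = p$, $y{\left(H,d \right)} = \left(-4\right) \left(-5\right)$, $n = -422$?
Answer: $- \frac{6289200}{211} \approx -29807.0$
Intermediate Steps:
$y{\left(H,d \right)} = 20$
$Z = \frac{136}{211}$ ($Z = - \frac{272}{-422} = \left(-272\right) \left(- \frac{1}{422}\right) = \frac{136}{211} \approx 0.64455$)
$\left(O{\left(0 - 5 y{\left(1,-2 \right)},13 \right)} + Z\right) 300 = \left(\left(0 - 100\right) + \frac{136}{211}\right) 300 = \left(-100 + \frac{136}{211}\right) 300 = \left(- \frac{20964}{211}\right) 300 = - \frac{6289200}{211}$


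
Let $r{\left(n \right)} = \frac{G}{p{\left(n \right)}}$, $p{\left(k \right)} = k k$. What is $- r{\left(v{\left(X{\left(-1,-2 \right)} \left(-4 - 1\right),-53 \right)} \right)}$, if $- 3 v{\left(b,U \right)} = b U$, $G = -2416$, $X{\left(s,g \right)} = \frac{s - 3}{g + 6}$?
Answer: $\frac{21744}{70225} \approx 0.30963$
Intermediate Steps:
$X{\left(s,g \right)} = \frac{-3 + s}{6 + g}$
$p{\left(k \right)} = k^{2}$
$v{\left(b,U \right)} = - \frac{U b}{3}$ ($v{\left(b,U \right)} = - \frac{b U}{3} = - \frac{U b}{3}$)
$r{\left(n \right)} = - \frac{2416}{n^{2}}$
$- r{\left(v{\left(X{\left(-1,-2 \right)} \left(-4 - 1\right),-53 \right)} \right)} = - \frac{-2416}{\frac{2809}{9} \left(-4 - 1\right)^{2} \left(-3 - 1\right)^{2} \frac{1}{\left(6 - 2\right)^{2}}} = - \frac{-2416}{\frac{70225}{9}} = - \frac{\left(-2416\right) 9}{70225} = \left(-1\right) \left(- \frac{21744}{70225}\right) = \frac{21744}{70225}$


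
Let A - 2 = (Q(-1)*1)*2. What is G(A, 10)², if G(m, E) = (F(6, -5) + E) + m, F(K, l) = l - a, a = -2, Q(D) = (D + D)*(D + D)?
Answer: 289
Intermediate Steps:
Q(D) = 4*D² (Q(D) = (2*D)*(2*D) = 4*D²)
A = 10 (A = 2 + ((4*(-1)²)*1)*2 = 2 + ((4*1)*1)*2 = 2 + (4*1)*2 = 2 + 4*2 = 2 + 8 = 10)
F(K, l) = 2 + l (F(K, l) = l - 1*(-2) = l + 2 = 2 + l)
G(m, E) = -3 + E + m (G(m, E) = ((2 - 5) + E) + m = (-3 + E) + m = -3 + E + m)
G(A, 10)² = (-3 + 10 + 10)² = 17² = 289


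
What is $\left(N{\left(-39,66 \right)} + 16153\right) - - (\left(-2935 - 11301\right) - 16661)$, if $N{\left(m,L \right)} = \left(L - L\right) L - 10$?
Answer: $-14754$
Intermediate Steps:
$N{\left(m,L \right)} = -10$ ($N{\left(m,L \right)} = 0 L - 10 = 0 - 10 = -10$)
$\left(N{\left(-39,66 \right)} + 16153\right) - - (\left(-2935 - 11301\right) - 16661) = \left(-10 + 16153\right) - - (\left(-2935 - 11301\right) - 16661) = 16143 - - (-14236 - 16661) = 16143 - \left(-1\right) \left(-30897\right) = 16143 - 30897 = -14754$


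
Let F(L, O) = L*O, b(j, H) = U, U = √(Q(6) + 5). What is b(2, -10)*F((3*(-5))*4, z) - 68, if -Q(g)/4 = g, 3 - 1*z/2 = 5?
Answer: -68 + 240*I*√19 ≈ -68.0 + 1046.1*I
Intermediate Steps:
z = -4 (z = 6 - 2*5 = 6 - 10 = -4)
Q(g) = -4*g
U = I*√19 (U = √(-4*6 + 5) = √(-24 + 5) = √(-19) = I*√19 ≈ 4.3589*I)
b(j, H) = I*√19
b(2, -10)*F((3*(-5))*4, z) - 68 = (I*√19)*(((3*(-5))*4)*(-4)) - 68 = (I*√19)*(-15*4*(-4)) - 68 = (I*√19)*(-60*(-4)) - 68 = (I*√19)*240 - 68 = 240*I*√19 - 68 = -68 + 240*I*√19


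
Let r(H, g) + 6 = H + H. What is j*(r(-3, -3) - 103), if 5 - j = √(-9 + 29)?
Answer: -575 + 230*√5 ≈ -60.704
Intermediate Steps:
r(H, g) = -6 + 2*H (r(H, g) = -6 + (H + H) = -6 + 2*H)
j = 5 - 2*√5 (j = 5 - √(-9 + 29) = 5 - √20 = 5 - 2*√5 ≈ 0.52786)
j*(r(-3, -3) - 103) = (5 - 2*√5)*((-6 + 2*(-3)) - 103) = (5 - 2*√5)*((-6 - 6) - 103) = (5 - 2*√5)*(-12 - 103) = (5 - 2*√5)*(-115) = -575 + 230*√5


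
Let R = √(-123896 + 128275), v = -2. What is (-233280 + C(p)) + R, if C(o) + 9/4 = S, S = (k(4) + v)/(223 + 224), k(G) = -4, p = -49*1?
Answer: -139036229/596 + √4379 ≈ -2.3322e+5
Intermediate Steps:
p = -49
S = -2/149 (S = (-4 - 2)/(223 + 224) = -6/447 = -6*1/447 = -2/149 ≈ -0.013423)
C(o) = -1349/596 (C(o) = -9/4 - 2/149 = -1349/596)
R = √4379 ≈ 66.174
(-233280 + C(p)) + R = (-233280 - 1349/596) + √4379 = -139036229/596 + √4379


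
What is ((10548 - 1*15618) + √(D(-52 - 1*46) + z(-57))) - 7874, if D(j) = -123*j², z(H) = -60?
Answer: -12944 + 2*I*√295338 ≈ -12944.0 + 1086.9*I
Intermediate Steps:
((10548 - 1*15618) + √(D(-52 - 1*46) + z(-57))) - 7874 = ((10548 - 1*15618) + √(-123*(-52 - 1*46)² - 60)) - 7874 = ((10548 - 15618) + √(-123*(-52 - 46)² - 60)) - 7874 = (-5070 + √(-123*(-98)² - 60)) - 7874 = (-5070 + √(-123*9604 - 60)) - 7874 = (-5070 + √(-1181292 - 60)) - 7874 = (-5070 + √(-1181352)) - 7874 = (-5070 + 2*I*√295338) - 7874 = -12944 + 2*I*√295338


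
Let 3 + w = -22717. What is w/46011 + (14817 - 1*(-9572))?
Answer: 1122139559/46011 ≈ 24389.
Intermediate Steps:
w = -22720 (w = -3 - 22717 = -22720)
w/46011 + (14817 - 1*(-9572)) = -22720/46011 + (14817 - 1*(-9572)) = -22720*1/46011 + (14817 + 9572) = -22720/46011 + 24389 = 1122139559/46011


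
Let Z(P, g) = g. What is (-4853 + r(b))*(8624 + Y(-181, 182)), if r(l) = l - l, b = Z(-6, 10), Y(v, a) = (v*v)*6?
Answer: -995787070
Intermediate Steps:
Y(v, a) = 6*v² (Y(v, a) = v²*6 = 6*v²)
b = 10
r(l) = 0
(-4853 + r(b))*(8624 + Y(-181, 182)) = (-4853 + 0)*(8624 + 6*(-181)²) = -4853*(8624 + 6*32761) = -4853*(8624 + 196566) = -4853*205190 = -995787070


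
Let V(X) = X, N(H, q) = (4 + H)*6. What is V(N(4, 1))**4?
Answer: 5308416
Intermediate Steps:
N(H, q) = 24 + 6*H
V(N(4, 1))**4 = (24 + 6*4)**4 = (24 + 24)**4 = 48**4 = 5308416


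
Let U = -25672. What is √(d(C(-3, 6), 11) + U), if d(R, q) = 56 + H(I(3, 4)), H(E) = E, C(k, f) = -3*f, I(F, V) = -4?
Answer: 2*I*√6405 ≈ 160.06*I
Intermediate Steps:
d(R, q) = 52 (d(R, q) = 56 - 4 = 52)
√(d(C(-3, 6), 11) + U) = √(52 - 25672) = √(-25620) = 2*I*√6405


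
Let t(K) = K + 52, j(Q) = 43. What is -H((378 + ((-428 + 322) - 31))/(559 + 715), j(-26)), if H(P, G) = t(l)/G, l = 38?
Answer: -90/43 ≈ -2.0930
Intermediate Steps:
t(K) = 52 + K
H(P, G) = 90/G (H(P, G) = (52 + 38)/G = 90/G)
-H((378 + ((-428 + 322) - 31))/(559 + 715), j(-26)) = -90/43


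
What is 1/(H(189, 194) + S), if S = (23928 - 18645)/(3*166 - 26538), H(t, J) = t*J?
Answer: 8680/318259119 ≈ 2.7273e-5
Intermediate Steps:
H(t, J) = J*t
S = -1761/8680 (S = 5283/(498 - 26538) = 5283/(-26040) = 5283*(-1/26040) = -1761/8680 ≈ -0.20288)
1/(H(189, 194) + S) = 1/(194*189 - 1761/8680) = 1/(36666 - 1761/8680) = 1/(318259119/8680) = 8680/318259119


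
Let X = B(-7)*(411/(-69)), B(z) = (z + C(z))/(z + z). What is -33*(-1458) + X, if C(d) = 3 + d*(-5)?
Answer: 15496955/322 ≈ 48127.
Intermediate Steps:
C(d) = 3 - 5*d
B(z) = (3 - 4*z)/(2*z) (B(z) = (z + (3 - 5*z))/(z + z) = (3 - 4*z)/((2*z)) = (3 - 4*z)*(1/(2*z)) = (3 - 4*z)/(2*z))
X = 4247/322 (X = (-2 + (3/2)/(-7))*(411/(-69)) = (-2 + (3/2)*(-⅐))*(411*(-1/69)) = (-2 - 3/14)*(-137/23) = -31/14*(-137/23) = 4247/322 ≈ 13.189)
-33*(-1458) + X = -33*(-1458) + 4247/322 = 48114 + 4247/322 = 15496955/322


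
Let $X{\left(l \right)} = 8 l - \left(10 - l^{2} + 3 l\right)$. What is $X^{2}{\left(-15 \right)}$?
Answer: $19600$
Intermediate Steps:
$X{\left(l \right)} = -10 + l^{2} + 5 l$ ($X{\left(l \right)} = 8 l - \left(10 - l^{2} + 3 l\right) = -10 + l^{2} + 5 l$)
$X^{2}{\left(-15 \right)} = \left(-10 + \left(-15\right)^{2} + 5 \left(-15\right)\right)^{2} = \left(-10 + 225 - 75\right)^{2} = 140^{2} = 19600$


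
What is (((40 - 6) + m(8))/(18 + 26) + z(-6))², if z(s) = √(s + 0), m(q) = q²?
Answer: -503/484 + 49*I*√6/11 ≈ -1.0393 + 10.911*I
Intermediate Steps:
z(s) = √s
(((40 - 6) + m(8))/(18 + 26) + z(-6))² = (((40 - 6) + 8²)/(18 + 26) + √(-6))² = ((34 + 64)/44 + I*√6)² = (98*(1/44) + I*√6)² = (49/22 + I*√6)²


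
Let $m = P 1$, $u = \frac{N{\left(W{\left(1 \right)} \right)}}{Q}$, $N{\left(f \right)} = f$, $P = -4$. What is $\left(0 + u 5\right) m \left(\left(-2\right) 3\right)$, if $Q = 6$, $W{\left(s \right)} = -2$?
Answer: $-40$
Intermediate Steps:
$u = - \frac{1}{3}$ ($u = - \frac{2}{6} = \left(-2\right) \frac{1}{6} = - \frac{1}{3} \approx -0.33333$)
$m = -4$ ($m = \left(-4\right) 1 = -4$)
$\left(0 + u 5\right) m \left(\left(-2\right) 3\right) = \left(0 - \frac{5}{3}\right) \left(-4\right) \left(\left(-2\right) 3\right) = \left(0 - \frac{5}{3}\right) \left(-4\right) \left(-6\right) = \left(- \frac{5}{3}\right) \left(-4\right) \left(-6\right) = \frac{20}{3} \left(-6\right) = -40$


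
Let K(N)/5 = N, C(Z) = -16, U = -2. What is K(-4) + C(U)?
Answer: -36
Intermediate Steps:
K(N) = 5*N
K(-4) + C(U) = 5*(-4) - 16 = -20 - 16 = -36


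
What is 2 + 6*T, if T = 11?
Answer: 68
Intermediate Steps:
2 + 6*T = 2 + 6*11 = 2 + 66 = 68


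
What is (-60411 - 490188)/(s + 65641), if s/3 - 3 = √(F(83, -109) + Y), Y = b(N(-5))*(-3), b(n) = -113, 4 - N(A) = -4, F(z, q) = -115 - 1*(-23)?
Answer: -2780524950/331532329 + 1651797*√247/4309920277 ≈ -8.3809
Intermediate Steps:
F(z, q) = -92 (F(z, q) = -115 + 23 = -92)
N(A) = 8 (N(A) = 4 - 1*(-4) = 4 + 4 = 8)
Y = 339 (Y = -113*(-3) = 339)
s = 9 + 3*√247 (s = 9 + 3*√(-92 + 339) = 9 + 3*√247 ≈ 56.149)
(-60411 - 490188)/(s + 65641) = (-60411 - 490188)/((9 + 3*√247) + 65641) = -550599/(65650 + 3*√247)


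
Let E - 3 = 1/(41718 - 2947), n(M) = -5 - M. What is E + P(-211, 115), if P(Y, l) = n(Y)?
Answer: 8103140/38771 ≈ 209.00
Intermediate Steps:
P(Y, l) = -5 - Y
E = 116314/38771 (E = 3 + 1/(41718 - 2947) = 3 + 1/38771 = 116314/38771 ≈ 3.0000)
E + P(-211, 115) = 116314/38771 + (-5 - 1*(-211)) = 116314/38771 + (-5 + 211) = 116314/38771 + 206 = 8103140/38771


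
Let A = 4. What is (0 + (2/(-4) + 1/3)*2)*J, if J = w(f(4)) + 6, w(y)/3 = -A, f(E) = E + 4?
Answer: 2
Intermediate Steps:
f(E) = 4 + E
w(y) = -12 (w(y) = 3*(-1*4) = 3*(-4) = -12)
J = -6 (J = -12 + 6 = -6)
(0 + (2/(-4) + 1/3)*2)*J = (0 + (2/(-4) + 1/3)*2)*(-6) = (0 + (2*(-¼) + 1*(⅓))*2)*(-6) = (0 + (-½ + ⅓)*2)*(-6) = (0 - ⅙*2)*(-6) = (0 - ⅓)*(-6) = -⅓*(-6) = 2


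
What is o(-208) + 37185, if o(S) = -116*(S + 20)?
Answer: 58993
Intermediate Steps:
o(S) = -2320 - 116*S (o(S) = -116*(20 + S) = -2320 - 116*S)
o(-208) + 37185 = (-2320 - 116*(-208)) + 37185 = (-2320 + 24128) + 37185 = 21808 + 37185 = 58993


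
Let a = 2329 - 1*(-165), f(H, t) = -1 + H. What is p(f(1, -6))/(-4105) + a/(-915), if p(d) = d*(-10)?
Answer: -2494/915 ≈ -2.7257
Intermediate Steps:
p(d) = -10*d
a = 2494 (a = 2329 + 165 = 2494)
p(f(1, -6))/(-4105) + a/(-915) = -10*(-1 + 1)/(-4105) + 2494/(-915) = -10*0*(-1/4105) + 2494*(-1/915) = 0*(-1/4105) - 2494/915 = 0 - 2494/915 = -2494/915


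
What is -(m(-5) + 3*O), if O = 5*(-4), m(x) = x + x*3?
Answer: 80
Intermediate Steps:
m(x) = 4*x (m(x) = x + 3*x = 4*x)
O = -20
-(m(-5) + 3*O) = -(4*(-5) + 3*(-20)) = -(-20 - 60) = -1*(-80) = 80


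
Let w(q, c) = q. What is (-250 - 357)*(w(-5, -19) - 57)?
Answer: 37634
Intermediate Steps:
(-250 - 357)*(w(-5, -19) - 57) = (-250 - 357)*(-5 - 57) = -607*(-62) = 37634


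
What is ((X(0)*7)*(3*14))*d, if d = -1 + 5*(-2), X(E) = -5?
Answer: 16170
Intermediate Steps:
d = -11 (d = -1 - 10 = -11)
((X(0)*7)*(3*14))*d = ((-5*7)*(3*14))*(-11) = -35*42*(-11) = -1470*(-11) = 16170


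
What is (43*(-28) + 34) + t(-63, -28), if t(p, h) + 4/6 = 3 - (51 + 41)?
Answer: -3779/3 ≈ -1259.7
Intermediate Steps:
t(p, h) = -269/3 (t(p, h) = -⅔ + (3 - (51 + 41)) = -⅔ + (3 - 1*92) = -⅔ + (3 - 92) = -⅔ - 89 = -269/3)
(43*(-28) + 34) + t(-63, -28) = (43*(-28) + 34) - 269/3 = (-1204 + 34) - 269/3 = -1170 - 269/3 = -3779/3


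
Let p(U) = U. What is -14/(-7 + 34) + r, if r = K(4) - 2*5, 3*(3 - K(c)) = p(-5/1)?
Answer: -158/27 ≈ -5.8519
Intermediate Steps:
K(c) = 14/3 (K(c) = 3 - (-5)/(3*1) = 3 - (-5)/3 = 3 - 1/3*(-5) = 3 + 5/3 = 14/3)
r = -16/3 (r = 14/3 - 2*5 = 14/3 - 10 = -16/3 ≈ -5.3333)
-14/(-7 + 34) + r = -14/(-7 + 34) - 16/3 = -14/27 - 16/3 = -158/27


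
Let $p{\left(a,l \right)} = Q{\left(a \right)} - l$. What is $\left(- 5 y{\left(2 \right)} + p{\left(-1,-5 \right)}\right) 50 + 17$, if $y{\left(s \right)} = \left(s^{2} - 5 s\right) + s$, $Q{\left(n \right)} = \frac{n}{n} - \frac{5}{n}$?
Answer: $1567$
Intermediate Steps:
$Q{\left(n \right)} = 1 - \frac{5}{n}$
$y{\left(s \right)} = s^{2} - 4 s$
$p{\left(a,l \right)} = - l + \frac{-5 + a}{a}$ ($p{\left(a,l \right)} = \frac{-5 + a}{a} - l = - l + \frac{-5 + a}{a}$)
$\left(- 5 y{\left(2 \right)} + p{\left(-1,-5 \right)}\right) 50 + 17 = \left(- 5 \cdot 2 \left(-4 + 2\right) - \left(-6 - 5\right)\right) 50 + 17 = \left(- 5 \cdot 2 \left(-2\right) + \left(1 + 5 - -5\right)\right) 50 + 17 = \left(\left(-5\right) \left(-4\right) + \left(1 + 5 + 5\right)\right) 50 + 17 = \left(20 + 11\right) 50 + 17 = 31 \cdot 50 + 17 = 1550 + 17 = 1567$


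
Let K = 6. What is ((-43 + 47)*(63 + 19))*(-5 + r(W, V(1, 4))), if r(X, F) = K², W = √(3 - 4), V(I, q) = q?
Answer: 10168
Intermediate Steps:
W = I (W = √(-1) = I ≈ 1.0*I)
r(X, F) = 36 (r(X, F) = 6² = 36)
((-43 + 47)*(63 + 19))*(-5 + r(W, V(1, 4))) = ((-43 + 47)*(63 + 19))*(-5 + 36) = (4*82)*31 = 328*31 = 10168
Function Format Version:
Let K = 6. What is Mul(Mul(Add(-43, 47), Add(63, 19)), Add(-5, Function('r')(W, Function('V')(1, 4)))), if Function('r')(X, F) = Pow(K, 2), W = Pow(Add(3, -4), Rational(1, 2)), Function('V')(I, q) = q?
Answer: 10168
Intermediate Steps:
W = I (W = Pow(-1, Rational(1, 2)) = I ≈ Mul(1.0000, I))
Function('r')(X, F) = 36 (Function('r')(X, F) = Pow(6, 2) = 36)
Mul(Mul(Add(-43, 47), Add(63, 19)), Add(-5, Function('r')(W, Function('V')(1, 4)))) = Mul(Mul(Add(-43, 47), Add(63, 19)), Add(-5, 36)) = Mul(Mul(4, 82), 31) = Mul(328, 31) = 10168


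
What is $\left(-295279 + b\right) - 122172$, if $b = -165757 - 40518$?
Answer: $-623726$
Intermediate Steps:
$b = -206275$
$\left(-295279 + b\right) - 122172 = \left(-295279 - 206275\right) - 122172 = -501554 - 122172 = -623726$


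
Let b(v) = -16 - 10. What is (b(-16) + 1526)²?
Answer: 2250000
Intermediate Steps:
b(v) = -26
(b(-16) + 1526)² = (-26 + 1526)² = 1500² = 2250000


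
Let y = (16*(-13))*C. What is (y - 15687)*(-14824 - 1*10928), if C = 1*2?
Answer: 414684456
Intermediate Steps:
C = 2
y = -416 (y = (16*(-13))*2 = -208*2 = -416)
(y - 15687)*(-14824 - 1*10928) = (-416 - 15687)*(-14824 - 1*10928) = -16103*(-14824 - 10928) = -16103*(-25752) = 414684456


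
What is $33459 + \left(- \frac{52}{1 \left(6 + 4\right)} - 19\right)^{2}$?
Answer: $\frac{851116}{25} \approx 34045.0$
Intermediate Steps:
$33459 + \left(- \frac{52}{1 \left(6 + 4\right)} - 19\right)^{2} = 33459 + \left(- \frac{52}{1 \cdot 10} - 19\right)^{2} = 33459 + \left(- \frac{52}{10} - 19\right)^{2} = 33459 + \left(\left(-52\right) \frac{1}{10} - 19\right)^{2} = 33459 + \left(- \frac{26}{5} - 19\right)^{2} = 33459 + \left(- \frac{121}{5}\right)^{2} = 33459 + \frac{14641}{25} = \frac{851116}{25}$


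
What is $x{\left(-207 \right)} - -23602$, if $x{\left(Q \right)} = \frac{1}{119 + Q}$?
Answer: $\frac{2076975}{88} \approx 23602.0$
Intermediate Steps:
$x{\left(-207 \right)} - -23602 = \frac{1}{119 - 207} - -23602 = \frac{1}{-88} + 23602 = - \frac{1}{88} + 23602 = \frac{2076975}{88}$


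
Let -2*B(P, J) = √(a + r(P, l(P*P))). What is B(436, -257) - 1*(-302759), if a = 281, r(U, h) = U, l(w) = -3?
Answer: 302759 - √717/2 ≈ 3.0275e+5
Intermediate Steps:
B(P, J) = -√(281 + P)/2
B(436, -257) - 1*(-302759) = -√(281 + 436)/2 - 1*(-302759) = -√717/2 + 302759 = 302759 - √717/2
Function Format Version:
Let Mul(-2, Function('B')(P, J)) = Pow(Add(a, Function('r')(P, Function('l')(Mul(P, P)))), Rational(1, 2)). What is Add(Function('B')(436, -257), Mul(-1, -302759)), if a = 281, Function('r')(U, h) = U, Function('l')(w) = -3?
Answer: Add(302759, Mul(Rational(-1, 2), Pow(717, Rational(1, 2)))) ≈ 3.0275e+5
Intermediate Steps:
Function('B')(P, J) = Mul(Rational(-1, 2), Pow(Add(281, P), Rational(1, 2)))
Add(Function('B')(436, -257), Mul(-1, -302759)) = Add(Mul(Rational(-1, 2), Pow(Add(281, 436), Rational(1, 2))), Mul(-1, -302759)) = Add(Mul(Rational(-1, 2), Pow(717, Rational(1, 2))), 302759) = Add(302759, Mul(Rational(-1, 2), Pow(717, Rational(1, 2))))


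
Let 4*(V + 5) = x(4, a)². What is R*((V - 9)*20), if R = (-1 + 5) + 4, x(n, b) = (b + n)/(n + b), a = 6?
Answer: -2200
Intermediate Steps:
x(n, b) = 1 (x(n, b) = (b + n)/(b + n) = 1)
R = 8 (R = 4 + 4 = 8)
V = -19/4 (V = -5 + (¼)*1² = -5 + (¼)*1 = -5 + ¼ = -19/4 ≈ -4.7500)
R*((V - 9)*20) = 8*((-19/4 - 9)*20) = 8*(-55/4*20) = 8*(-275) = -2200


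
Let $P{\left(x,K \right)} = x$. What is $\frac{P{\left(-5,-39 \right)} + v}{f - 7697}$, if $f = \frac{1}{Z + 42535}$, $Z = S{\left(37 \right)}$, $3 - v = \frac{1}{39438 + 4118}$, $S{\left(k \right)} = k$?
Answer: $\frac{927143659}{3568071401187} \approx 0.00025984$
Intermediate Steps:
$v = \frac{130667}{43556}$ ($v = 3 - \frac{1}{39438 + 4118} = 3 - \frac{1}{43556} = \frac{130667}{43556} \approx 3.0$)
$Z = 37$
$f = \frac{1}{42572}$ ($f = \frac{1}{37 + 42535} = \frac{1}{42572} \approx 2.349 \cdot 10^{-5}$)
$\frac{P{\left(-5,-39 \right)} + v}{f - 7697} = \frac{-5 + \frac{130667}{43556}}{\frac{1}{42572} - 7697} = - \frac{87113}{43556 \left(- \frac{327676683}{42572}\right)} = \left(- \frac{87113}{43556}\right) \left(- \frac{42572}{327676683}\right) = \frac{927143659}{3568071401187}$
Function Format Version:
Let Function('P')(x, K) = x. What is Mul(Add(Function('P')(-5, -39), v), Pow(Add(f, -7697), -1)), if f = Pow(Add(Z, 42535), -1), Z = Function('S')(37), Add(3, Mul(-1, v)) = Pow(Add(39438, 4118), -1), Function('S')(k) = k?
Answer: Rational(927143659, 3568071401187) ≈ 0.00025984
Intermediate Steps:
v = Rational(130667, 43556) (v = Add(3, Mul(-1, Pow(Add(39438, 4118), -1))) = Add(3, Mul(-1, Pow(43556, -1))) = Add(3, Mul(-1, Rational(1, 43556))) = Add(3, Rational(-1, 43556)) = Rational(130667, 43556) ≈ 3.0000)
Z = 37
f = Rational(1, 42572) (f = Pow(Add(37, 42535), -1) = Pow(42572, -1) = Rational(1, 42572) ≈ 2.3490e-5)
Mul(Add(Function('P')(-5, -39), v), Pow(Add(f, -7697), -1)) = Mul(Add(-5, Rational(130667, 43556)), Pow(Add(Rational(1, 42572), -7697), -1)) = Mul(Rational(-87113, 43556), Pow(Rational(-327676683, 42572), -1)) = Mul(Rational(-87113, 43556), Rational(-42572, 327676683)) = Rational(927143659, 3568071401187)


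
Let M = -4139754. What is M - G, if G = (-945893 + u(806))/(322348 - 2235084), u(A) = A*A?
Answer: -7918256803201/1912736 ≈ -4.1398e+6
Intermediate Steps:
u(A) = A²
G = 296257/1912736 (G = (-945893 + 806²)/(322348 - 2235084) = (-945893 + 649636)/(-1912736) = -296257*(-1/1912736) = 296257/1912736 ≈ 0.15489)
M - G = -4139754 - 1*296257/1912736 = -4139754 - 296257/1912736 = -7918256803201/1912736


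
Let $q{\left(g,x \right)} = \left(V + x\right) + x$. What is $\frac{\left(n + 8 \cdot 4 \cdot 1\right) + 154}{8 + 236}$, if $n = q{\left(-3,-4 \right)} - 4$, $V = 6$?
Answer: $\frac{45}{61} \approx 0.73771$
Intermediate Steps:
$q{\left(g,x \right)} = 6 + 2 x$ ($q{\left(g,x \right)} = \left(6 + x\right) + x = 6 + 2 x$)
$n = -6$ ($n = \left(6 + 2 \left(-4\right)\right) - 4 = \left(6 - 8\right) - 4 = -2 - 4 = -6$)
$\frac{\left(n + 8 \cdot 4 \cdot 1\right) + 154}{8 + 236} = \frac{\left(-6 + 8 \cdot 4 \cdot 1\right) + 154}{8 + 236} = \frac{\left(-6 + 8 \cdot 4\right) + 154}{244} = \left(\left(-6 + 32\right) + 154\right) \frac{1}{244} = \left(26 + 154\right) \frac{1}{244} = 180 \cdot \frac{1}{244} = \frac{45}{61}$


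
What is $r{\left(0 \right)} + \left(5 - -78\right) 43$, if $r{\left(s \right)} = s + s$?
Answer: $3569$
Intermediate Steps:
$r{\left(s \right)} = 2 s$
$r{\left(0 \right)} + \left(5 - -78\right) 43 = 2 \cdot 0 + \left(5 - -78\right) 43 = 0 + \left(5 + 78\right) 43 = 0 + 83 \cdot 43 = 0 + 3569 = 3569$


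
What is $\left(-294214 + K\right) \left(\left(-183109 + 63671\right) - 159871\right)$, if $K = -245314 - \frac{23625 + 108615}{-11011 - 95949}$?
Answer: $\frac{201478788267447}{1337} \approx 1.5069 \cdot 10^{11}$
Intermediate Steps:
$K = - \frac{327983165}{1337}$ ($K = -245314 - \frac{132240}{-106960} = -245314 - 132240 \left(- \frac{1}{106960}\right) = -245314 - - \frac{1653}{1337} = -245314 + \frac{1653}{1337} = - \frac{327983165}{1337} \approx -2.4531 \cdot 10^{5}$)
$\left(-294214 + K\right) \left(\left(-183109 + 63671\right) - 159871\right) = \left(-294214 - \frac{327983165}{1337}\right) \left(\left(-183109 + 63671\right) - 159871\right) = - \frac{721347283 \left(-119438 - 159871\right)}{1337} = \left(- \frac{721347283}{1337}\right) \left(-279309\right) = \frac{201478788267447}{1337}$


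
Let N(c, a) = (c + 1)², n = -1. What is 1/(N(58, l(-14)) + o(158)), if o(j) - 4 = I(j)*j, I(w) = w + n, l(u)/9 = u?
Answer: 1/28291 ≈ 3.5347e-5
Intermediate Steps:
l(u) = 9*u
N(c, a) = (1 + c)²
I(w) = -1 + w (I(w) = w - 1 = -1 + w)
o(j) = 4 + j*(-1 + j) (o(j) = 4 + (-1 + j)*j = 4 + j*(-1 + j))
1/(N(58, l(-14)) + o(158)) = 1/((1 + 58)² + (4 + 158*(-1 + 158))) = 1/(59² + (4 + 158*157)) = 1/(3481 + (4 + 24806)) = 1/(3481 + 24810) = 1/28291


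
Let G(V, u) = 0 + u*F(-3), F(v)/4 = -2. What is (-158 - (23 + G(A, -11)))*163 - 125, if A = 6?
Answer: -43972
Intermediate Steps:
F(v) = -8 (F(v) = 4*(-2) = -8)
G(V, u) = -8*u (G(V, u) = 0 + u*(-8) = 0 - 8*u = -8*u)
(-158 - (23 + G(A, -11)))*163 - 125 = (-158 - (23 - 8*(-11)))*163 - 125 = (-158 - (23 + 88))*163 - 125 = (-158 - 1*111)*163 - 125 = (-158 - 111)*163 - 125 = -269*163 - 125 = -43847 - 125 = -43972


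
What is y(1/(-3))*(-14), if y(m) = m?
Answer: 14/3 ≈ 4.6667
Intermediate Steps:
y(1/(-3))*(-14) = -14/(-3) = -⅓*(-14) = 14/3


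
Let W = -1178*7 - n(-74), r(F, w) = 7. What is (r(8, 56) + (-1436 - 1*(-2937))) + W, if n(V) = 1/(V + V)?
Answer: -997223/148 ≈ -6738.0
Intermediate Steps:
n(V) = 1/(2*V)
W = -1220407/148 (W = -1178*7 - 1/(2*(-74)) = -8246 - (-1)/(2*74) = -8246 - 1*(-1/148) = -8246 + 1/148 = -1220407/148 ≈ -8246.0)
(r(8, 56) + (-1436 - 1*(-2937))) + W = (7 + (-1436 - 1*(-2937))) - 1220407/148 = (7 + (-1436 + 2937)) - 1220407/148 = (7 + 1501) - 1220407/148 = 1508 - 1220407/148 = -997223/148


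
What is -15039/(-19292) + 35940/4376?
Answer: 94895643/10552724 ≈ 8.9925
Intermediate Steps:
-15039/(-19292) + 35940/4376 = -15039*(-1/19292) + 35940*(1/4376) = 15039/19292 + 8985/1094 = 94895643/10552724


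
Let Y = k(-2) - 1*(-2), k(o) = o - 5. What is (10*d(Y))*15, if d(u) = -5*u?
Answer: 3750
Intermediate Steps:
k(o) = -5 + o
Y = -5 (Y = (-5 - 2) - 1*(-2) = -7 + 2 = -5)
(10*d(Y))*15 = (10*(-5*(-5)))*15 = (10*25)*15 = 250*15 = 3750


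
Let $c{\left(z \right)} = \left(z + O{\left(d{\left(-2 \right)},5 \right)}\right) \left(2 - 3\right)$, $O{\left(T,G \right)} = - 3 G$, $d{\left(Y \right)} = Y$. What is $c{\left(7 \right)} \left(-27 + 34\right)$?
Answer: $56$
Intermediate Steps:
$c{\left(z \right)} = 15 - z$ ($c{\left(z \right)} = \left(z - 15\right) \left(2 - 3\right) = \left(z - 15\right) \left(-1\right) = \left(-15 + z\right) \left(-1\right) = 15 - z$)
$c{\left(7 \right)} \left(-27 + 34\right) = \left(15 - 7\right) \left(-27 + 34\right) = \left(15 - 7\right) 7 = 8 \cdot 7 = 56$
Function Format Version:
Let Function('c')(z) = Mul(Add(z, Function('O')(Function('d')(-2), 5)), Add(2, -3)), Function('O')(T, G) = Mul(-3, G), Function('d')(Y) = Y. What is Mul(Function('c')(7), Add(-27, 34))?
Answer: 56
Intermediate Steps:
Function('c')(z) = Add(15, Mul(-1, z)) (Function('c')(z) = Mul(Add(z, Mul(-3, 5)), Add(2, -3)) = Mul(Add(z, -15), -1) = Mul(Add(-15, z), -1) = Add(15, Mul(-1, z)))
Mul(Function('c')(7), Add(-27, 34)) = Mul(Add(15, Mul(-1, 7)), Add(-27, 34)) = Mul(Add(15, -7), 7) = Mul(8, 7) = 56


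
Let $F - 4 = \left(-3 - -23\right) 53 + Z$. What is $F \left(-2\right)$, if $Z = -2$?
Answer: $-2124$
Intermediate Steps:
$F = 1062$ ($F = 4 - \left(2 - \left(-3 - -23\right) 53\right) = 4 - \left(2 - \left(-3 + 23\right) 53\right) = 4 + \left(20 \cdot 53 - 2\right) = 4 + \left(1060 - 2\right) = 4 + 1058 = 1062$)
$F \left(-2\right) = 1062 \left(-2\right) = -2124$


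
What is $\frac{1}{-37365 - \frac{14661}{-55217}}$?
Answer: $- \frac{55217}{2063168544} \approx -2.6763 \cdot 10^{-5}$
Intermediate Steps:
$\frac{1}{-37365 - \frac{14661}{-55217}} = \frac{1}{-37365 - - \frac{14661}{55217}} = \frac{1}{-37365 + \frac{14661}{55217}} = \frac{1}{- \frac{2063168544}{55217}} = - \frac{55217}{2063168544}$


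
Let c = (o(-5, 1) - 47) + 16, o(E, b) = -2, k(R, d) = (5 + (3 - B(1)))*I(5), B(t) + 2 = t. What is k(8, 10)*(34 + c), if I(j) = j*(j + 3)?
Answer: 360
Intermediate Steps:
B(t) = -2 + t
I(j) = j*(3 + j)
k(R, d) = 360 (k(R, d) = (5 + (3 - (-2 + 1)))*(5*(3 + 5)) = (5 + (3 - 1*(-1)))*(5*8) = (5 + (3 + 1))*40 = (5 + 4)*40 = 9*40 = 360)
c = -33 (c = (-2 - 47) + 16 = -49 + 16 = -33)
k(8, 10)*(34 + c) = 360*(34 - 33) = 360*1 = 360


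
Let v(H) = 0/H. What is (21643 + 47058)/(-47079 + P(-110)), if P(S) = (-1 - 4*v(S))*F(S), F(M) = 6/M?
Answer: -3778555/2589342 ≈ -1.4593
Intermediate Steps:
v(H) = 0
P(S) = -6/S (P(S) = (-1 - 4*0)*(6/S) = (-1 + 0)*(6/S) = -6/S)
(21643 + 47058)/(-47079 + P(-110)) = (21643 + 47058)/(-47079 - 6/(-110)) = 68701/(-47079 - 6*(-1/110)) = 68701/(-47079 + 3/55) = 68701/(-2589342/55) = 68701*(-55/2589342) = -3778555/2589342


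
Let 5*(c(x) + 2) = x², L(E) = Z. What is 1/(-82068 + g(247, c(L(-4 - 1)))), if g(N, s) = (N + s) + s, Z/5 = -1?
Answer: -1/81815 ≈ -1.2223e-5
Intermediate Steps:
Z = -5 (Z = 5*(-1) = -5)
L(E) = -5
c(x) = -2 + x²/5
g(N, s) = N + 2*s
1/(-82068 + g(247, c(L(-4 - 1)))) = 1/(-82068 + (247 + 2*(-2 + (⅕)*(-5)²))) = 1/(-82068 + (247 + 2*(-2 + (⅕)*25))) = 1/(-82068 + (247 + 2*(-2 + 5))) = 1/(-82068 + (247 + 2*3)) = 1/(-82068 + (247 + 6)) = 1/(-82068 + 253) = 1/(-81815) = -1/81815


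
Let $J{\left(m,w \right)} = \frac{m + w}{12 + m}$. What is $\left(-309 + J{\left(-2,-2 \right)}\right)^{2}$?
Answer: $\frac{2393209}{25} \approx 95728.0$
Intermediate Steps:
$J{\left(m,w \right)} = \frac{m + w}{12 + m}$
$\left(-309 + J{\left(-2,-2 \right)}\right)^{2} = \left(-309 + \frac{-2 - 2}{12 - 2}\right)^{2} = \left(-309 + \frac{1}{10} \left(-4\right)\right)^{2} = \left(-309 - \frac{2}{5}\right)^{2} = \left(- \frac{1547}{5}\right)^{2} = \frac{2393209}{25}$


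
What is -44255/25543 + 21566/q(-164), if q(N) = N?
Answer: -6806319/51086 ≈ -133.23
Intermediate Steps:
-44255/25543 + 21566/q(-164) = -44255/25543 + 21566/(-164) = -44255*1/25543 + 21566*(-1/164) = -44255/25543 - 263/2 = -6806319/51086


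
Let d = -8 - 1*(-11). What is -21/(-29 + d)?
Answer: 21/26 ≈ 0.80769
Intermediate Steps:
d = 3 (d = -8 + 11 = 3)
-21/(-29 + d) = -21/(-29 + 3) = -21/(-26) = -21*(-1/26) = 21/26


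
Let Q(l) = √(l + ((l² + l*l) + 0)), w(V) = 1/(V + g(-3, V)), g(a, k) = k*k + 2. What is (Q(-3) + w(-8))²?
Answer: 50461/3364 + √15/29 ≈ 15.134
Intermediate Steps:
g(a, k) = 2 + k² (g(a, k) = k² + 2 = 2 + k²)
w(V) = 1/(2 + V + V²) (w(V) = 1/(V + (2 + V²)) = 1/(2 + V + V²))
Q(l) = √(l + 2*l²) (Q(l) = √(l + ((l² + l²) + 0)) = √(l + (2*l² + 0)) = √(l + 2*l²))
(Q(-3) + w(-8))² = (√(-3*(1 + 2*(-3))) + 1/(2 - 8 + (-8)²))² = (√(-3*(1 - 6)) + 1/(2 - 8 + 64))² = (√(-3*(-5)) + 1/58)² = (√15 + 1/58)² = (1/58 + √15)²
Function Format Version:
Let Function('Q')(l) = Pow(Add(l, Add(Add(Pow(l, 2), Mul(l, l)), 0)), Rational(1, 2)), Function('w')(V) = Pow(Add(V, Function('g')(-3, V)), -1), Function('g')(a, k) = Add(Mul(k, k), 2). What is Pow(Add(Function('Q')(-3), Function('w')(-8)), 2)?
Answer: Add(Rational(50461, 3364), Mul(Rational(1, 29), Pow(15, Rational(1, 2)))) ≈ 15.134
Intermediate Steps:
Function('g')(a, k) = Add(2, Pow(k, 2)) (Function('g')(a, k) = Add(Pow(k, 2), 2) = Add(2, Pow(k, 2)))
Function('w')(V) = Pow(Add(2, V, Pow(V, 2)), -1) (Function('w')(V) = Pow(Add(V, Add(2, Pow(V, 2))), -1) = Pow(Add(2, V, Pow(V, 2)), -1))
Function('Q')(l) = Pow(Add(l, Mul(2, Pow(l, 2))), Rational(1, 2)) (Function('Q')(l) = Pow(Add(l, Add(Add(Pow(l, 2), Pow(l, 2)), 0)), Rational(1, 2)) = Pow(Add(l, Add(Mul(2, Pow(l, 2)), 0)), Rational(1, 2)) = Pow(Add(l, Mul(2, Pow(l, 2))), Rational(1, 2)))
Pow(Add(Function('Q')(-3), Function('w')(-8)), 2) = Pow(Add(Pow(Mul(-3, Add(1, Mul(2, -3))), Rational(1, 2)), Pow(Add(2, -8, Pow(-8, 2)), -1)), 2) = Pow(Add(Pow(Mul(-3, Add(1, -6)), Rational(1, 2)), Pow(Add(2, -8, 64), -1)), 2) = Pow(Add(Pow(Mul(-3, -5), Rational(1, 2)), Pow(58, -1)), 2) = Pow(Add(Pow(15, Rational(1, 2)), Rational(1, 58)), 2) = Pow(Add(Rational(1, 58), Pow(15, Rational(1, 2))), 2)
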